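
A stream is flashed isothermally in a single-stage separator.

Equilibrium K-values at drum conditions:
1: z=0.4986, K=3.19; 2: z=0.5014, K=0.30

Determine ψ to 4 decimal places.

Binary case is linear: z₁(K₁−1)(1+ψ(K₂−1)) + z₂(K₂−1)(1+ψ(K₁−1)) = 0
⇒ ψ = [z₁(K₁−1)+z₂(K₂−1)] / [−(K₁−1)(K₂−1)] = 0.74095/1.53300 = 0.4833

ψ = 0.4833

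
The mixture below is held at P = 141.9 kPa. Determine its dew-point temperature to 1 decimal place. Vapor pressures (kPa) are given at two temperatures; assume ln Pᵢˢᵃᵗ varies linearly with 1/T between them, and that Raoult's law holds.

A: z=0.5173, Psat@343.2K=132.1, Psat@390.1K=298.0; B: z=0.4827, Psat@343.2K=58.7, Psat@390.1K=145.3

Dew-point temperature: Σzᵢ·P/Pᵢˢᵃᵗ(T) = 1. Interpolate ln Pᵢˢᵃᵗ = aᵢ + bᵢ/T.
  T = 343.2 K: ΣzᵢP/Pᵢˢᵃᵗ = 1.7225
  T = 390.1 K: ΣzᵢP/Pᵢˢᵃᵗ = 0.7177
  T = 366.6 K: ΣzᵢP/Pᵢˢᵃᵗ = 1.0820
  T = 378.4 K: ΣzᵢP/Pᵢˢᵃᵗ = 0.8748
  T = 372.5 K: ΣzᵢP/Pᵢˢᵃᵗ = 0.9712
  T = 369.6 K: ΣzᵢP/Pᵢˢᵃᵗ = 1.0237
Interpolating between 369.6 K and 372.5 K gives T ≈ 370.9 K.

T = 370.9 K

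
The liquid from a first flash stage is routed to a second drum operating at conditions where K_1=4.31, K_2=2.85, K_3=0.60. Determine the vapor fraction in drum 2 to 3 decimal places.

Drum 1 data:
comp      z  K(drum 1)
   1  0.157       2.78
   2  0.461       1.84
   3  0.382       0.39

V/F (drum 2) = 0.629

Drum 1:
Rachford–Rice: g(ψ₁) = Σ zᵢ(Kᵢ−1)/(1+ψ₁(Kᵢ−1)) = 0.
g(0) = ΣzᵢKᵢ − 1 = 0.434 and g(1) = 1 − Σzᵢ/Kᵢ = -0.287, so a root lies in (0, 1).
Newton–Raphson from ψ₁ = 0.39:
  ψ₁ = 0.390: g = 0.1509, g' = -0.603 → ψ₁ = 0.640
Converged at ψ₁ = 0.640.
Drum-1 compositions:
  1: x = 0.073, y = 0.204
  2: x = 0.300, y = 0.552
  3: x = 0.627, y = 0.244
Drum-2 feed = drum-1 liquid: z₂ = (0.0734, 0.2998, 0.6269).
Drum 2:
Material balance + equilibrium reduce to Σ zᵢ(Kᵢ−1)/(1+ψ₂(Kᵢ−1)) = 0.
Check two-phase: ΣzᵢKᵢ = 1.547 > 1 and Σzᵢ/Kᵢ = 1.167 > 1, so g(0) = 0.547 > 0 and g(1) = -0.167 < 0.
Iterate (Newton) starting at ψ₂ = 0.5:
  ψ₂ = 0.500: g = 0.0661, g' = -0.548 → ψ₂ = 0.621
  ψ₂ = 0.621: g = 0.0041, g' = -0.486 → ψ₂ = 0.629
Converged at ψ₂ = 0.629.
  1: x = 0.024, y = 0.103
  2: x = 0.139, y = 0.395
  3: x = 0.838, y = 0.503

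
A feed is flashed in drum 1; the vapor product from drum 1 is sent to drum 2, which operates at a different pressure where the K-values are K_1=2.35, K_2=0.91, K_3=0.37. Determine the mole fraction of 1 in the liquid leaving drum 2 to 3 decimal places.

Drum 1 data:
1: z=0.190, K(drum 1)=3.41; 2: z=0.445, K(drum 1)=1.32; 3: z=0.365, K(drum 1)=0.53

x_1 (drum 2) = 0.189

Drum 1:
Rachford–Rice: g(ψ₁) = Σ zᵢ(Kᵢ−1)/(1+ψ₁(Kᵢ−1)) = 0.
Feasibility: ΣzᵢKᵢ = 1.429, Σzᵢ/Kᵢ = 1.082 — both > 1, two phases present.
Iterate (Newton) starting at ψ₁ = 0.3:
  ψ₁ = 0.300: g = 0.1960, g' = -0.519 → ψ₁ = 0.678
  ψ₁ = 0.678: g = 0.0392, g' = -0.364 → ψ₁ = 0.785
  ψ₁ = 0.785: g = 0.0001, g' = -0.364 → ψ₁ = 0.786
Converged at ψ₁ = 0.786.
Drum-1 compositions:
  1: x = 0.066, y = 0.224
  2: x = 0.356, y = 0.469
  3: x = 0.579, y = 0.307
Drum-2 feed = drum-1 vapor: z₂ = (0.2239, 0.4694, 0.3067).
Drum 2:
Material balance + equilibrium reduce to Σ zᵢ(Kᵢ−1)/(1+ψ₂(Kᵢ−1)) = 0.
g(0) = ΣzᵢKᵢ − 1 = 0.067 and g(1) = 1 − Σzᵢ/Kᵢ = -0.440, so a root lies in (0, 1).
Newton iteration, ψ₂⁰ = 0.49:
  ψ₂ = 0.490: g = -0.1418, g' = -0.407 → ψ₂ = 0.141
  ψ₂ = 0.141: g = -0.0011, g' = -0.438 → ψ₂ = 0.139
Converged at ψ₂ = 0.139.
  1: x = 0.189, y = 0.443
  2: x = 0.475, y = 0.433
  3: x = 0.336, y = 0.124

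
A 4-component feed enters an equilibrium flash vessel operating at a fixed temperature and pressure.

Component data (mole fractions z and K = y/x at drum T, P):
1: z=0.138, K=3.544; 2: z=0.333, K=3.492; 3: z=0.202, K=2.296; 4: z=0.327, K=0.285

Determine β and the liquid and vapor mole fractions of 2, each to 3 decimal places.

β = 0.781, x_2 = 0.113, y_2 = 0.395

Newton–Raphson from β = 0.56:
  β = 0.560: g = 0.2530, g' = -1.091 → β = 0.792
  β = 0.792: g = -0.0141, g' = -1.303 → β = 0.781
Converged at β = 0.781.
Compositions from xᵢ = zᵢ/(1+β(Kᵢ−1)), yᵢ = Kᵢxᵢ:
  1: x = 0.046, y = 0.164
  2: x = 0.113, y = 0.395
  3: x = 0.100, y = 0.231
  4: x = 0.740, y = 0.211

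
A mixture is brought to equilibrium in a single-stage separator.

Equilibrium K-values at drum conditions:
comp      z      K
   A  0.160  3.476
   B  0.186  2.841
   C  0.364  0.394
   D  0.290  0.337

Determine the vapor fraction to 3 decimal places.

ψ = 0.239

Material balance + equilibrium reduce to Σ zᵢ(Kᵢ−1)/(1+ψ(Kᵢ−1)) = 0.
g(0) = ΣzᵢKᵢ − 1 = 0.326 and g(1) = 1 − Σzᵢ/Kᵢ = -0.896, so a root lies in (0, 1).
Newton–Raphson from ψ = 0.41:
  ψ = 0.410: g = -0.1658, g' = -0.923 → ψ = 0.230
  ψ = 0.230: g = 0.0094, g' = -1.067 → ψ = 0.239
Converged at ψ = 0.239.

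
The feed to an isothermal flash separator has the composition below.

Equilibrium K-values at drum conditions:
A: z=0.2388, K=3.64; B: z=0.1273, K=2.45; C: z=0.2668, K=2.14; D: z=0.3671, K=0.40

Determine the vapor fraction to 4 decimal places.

Let ψ = V/F and solve Σ zᵢ(Kᵢ−1)/(1+ψ(Kᵢ−1)) = 0.
g(0) = ΣzᵢKᵢ − 1 = 0.8989 and g(1) = 1 − Σzᵢ/Kᵢ = -0.1600, so a root lies in (0, 1).
Newton–Raphson from ψ = 0.5:
  ψ = 0.5000: g = 0.25781, g' = -0.8095 → ψ = 0.8185
  ψ = 0.8185: g = 0.00841, g' = -0.8256 → ψ = 0.8287
  ψ = 0.8287: g = -0.00004, g' = -0.8334 → ψ = 0.8286
Converged at ψ = 0.8286.

ψ = 0.8286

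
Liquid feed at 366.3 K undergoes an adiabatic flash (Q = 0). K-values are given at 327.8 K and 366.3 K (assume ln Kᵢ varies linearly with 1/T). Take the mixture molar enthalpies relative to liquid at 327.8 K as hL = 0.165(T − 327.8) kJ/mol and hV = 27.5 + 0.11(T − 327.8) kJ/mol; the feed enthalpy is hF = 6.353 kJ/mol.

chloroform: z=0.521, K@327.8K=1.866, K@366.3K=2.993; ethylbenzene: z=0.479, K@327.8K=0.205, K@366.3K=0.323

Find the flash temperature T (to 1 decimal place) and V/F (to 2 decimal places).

T = 333.6 K, V/F = 0.20

Adiabatic flash: solve Rachford–Rice at each trial T, then check hF = ψ·hV(T) + (1−ψ)·hL(T).
  T = 327.8 K: K = (1.866, 0.205), RR gives ψ = 0.102, H_out = 2.811 kJ/mol
  T = 366.3 K: K = (2.993, 0.323), RR gives ψ = 0.529, H_out = 19.786 kJ/mol
  T = 347.1 K: K = (2.396, 0.261), RR gives ψ = 0.362, H_out = 12.745 kJ/mol
  T = 337.5 K: K = (2.123, 0.232), RR gives ψ = 0.252, H_out = 8.399 kJ/mol
  T = 332.6 K: K = (1.991, 0.218), RR gives ψ = 0.183, H_out = 5.779 kJ/mol
  T = 335.1 K: K = (2.058, 0.225), RR gives ψ = 0.220, H_out = 7.159 kJ/mol
  T = 333.9 K: K = (2.026, 0.222), RR gives ψ = 0.203, H_out = 6.509 kJ/mol
Linear interpolation between T = 332.6 (H_out = 5.779) and T = 333.9 (H_out = 6.509) on hF = 6.353 gives T ≈ 333.6 K, at which ψ = 0.20.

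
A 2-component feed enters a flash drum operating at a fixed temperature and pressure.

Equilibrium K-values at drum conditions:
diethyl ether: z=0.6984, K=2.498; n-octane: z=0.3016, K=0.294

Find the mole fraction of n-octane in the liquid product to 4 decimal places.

Let ψ = V/F and solve Σ zᵢ(Kᵢ−1)/(1+ψ(Kᵢ−1)) = 0.
Check two-phase: ΣzᵢKᵢ = 1.8333 > 1 and Σzᵢ/Kᵢ = 1.3054 > 1, so g(0) = 0.8333 > 0 and g(1) = -0.3054 < 0.
Binary case is linear: z₁(K₁−1)(1+ψ(K₂−1)) + z₂(K₂−1)(1+ψ(K₁−1)) = 0
⇒ ψ = [z₁(K₁−1)+z₂(K₂−1)] / [−(K₁−1)(K₂−1)] = 0.83327/1.05759 = 0.7879
Compositions from xᵢ = zᵢ/(1+ψ(Kᵢ−1)), yᵢ = Kᵢxᵢ:
  diethyl ether: x = 0.3203, y = 0.8002
  n-octane: x = 0.6797, y = 0.1998

x_n-octane = 0.6797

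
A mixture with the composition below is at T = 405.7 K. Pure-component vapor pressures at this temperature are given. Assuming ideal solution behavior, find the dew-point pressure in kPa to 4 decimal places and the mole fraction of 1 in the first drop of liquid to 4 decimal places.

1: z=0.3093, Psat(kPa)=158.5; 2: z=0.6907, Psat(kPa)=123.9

At the dew point ψ → 1, so Σzᵢ/Kᵢ = 1 with Kᵢ = Pᵢˢᵃᵗ/P ⇒ 1/P = Σzᵢ/Pᵢˢᵃᵗ.
1/P = 0.3093/158.5 + 0.6907/123.9 = 0.0075261 ⇒ P = 132.8714 kPa
xᵢ = zᵢP/Pᵢˢᵃᵗ ⇒ x_1 = 0.3093·132.8714/158.5 = 0.2593

Pdew = 132.8714 kPa, x_1 = 0.2593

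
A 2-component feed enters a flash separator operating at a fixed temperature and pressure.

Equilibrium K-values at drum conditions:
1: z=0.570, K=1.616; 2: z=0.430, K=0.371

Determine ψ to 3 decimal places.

ψ = 0.208

Iterate (Newton) starting at ψ = 0.32:
  ψ = 0.320: g = -0.0453, g' = -0.418 → ψ = 0.211
  ψ = 0.211: g = -0.0013, g' = -0.396 → ψ = 0.208
Converged at ψ = 0.208.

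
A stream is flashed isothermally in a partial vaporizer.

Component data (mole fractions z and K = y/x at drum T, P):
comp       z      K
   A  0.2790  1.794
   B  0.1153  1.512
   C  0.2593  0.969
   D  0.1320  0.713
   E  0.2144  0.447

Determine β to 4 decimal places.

β = 0.4569

Let β = V/F and solve Σ zᵢ(Kᵢ−1)/(1+β(Kᵢ−1)) = 0.
g(0) = ΣzᵢKᵢ − 1 = 0.1161 and g(1) = 1 − Σzᵢ/Kᵢ = -0.1641, so a root lies in (0, 1).
Newton–Raphson from β = 0.42:
  β = 0.4200: g = 0.00906, g' = -0.2449 → β = 0.4570
  β = 0.4570: g = -0.00003, g' = -0.2466 → β = 0.4569
Converged at β = 0.4569.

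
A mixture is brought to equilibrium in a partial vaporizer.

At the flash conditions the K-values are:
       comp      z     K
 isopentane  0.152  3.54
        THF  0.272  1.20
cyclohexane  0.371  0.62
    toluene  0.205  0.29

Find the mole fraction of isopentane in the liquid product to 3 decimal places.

Material balance + equilibrium reduce to Σ zᵢ(Kᵢ−1)/(1+ψ(Kᵢ−1)) = 0.
Feasibility: ΣzᵢKᵢ = 1.154, Σzᵢ/Kᵢ = 1.575 — both > 1, two phases present.
Newton iteration, ψ⁰ = 0.4:
  ψ = 0.400: g = -0.1277, g' = -0.527 → ψ = 0.158
  ψ = 0.158: g = 0.0146, g' = -0.702 → ψ = 0.178
  ψ = 0.178: g = 0.0003, g' = -0.672 → ψ = 0.179
Converged at ψ = 0.179.
Compositions from xᵢ = zᵢ/(1+ψ(Kᵢ−1)), yᵢ = Kᵢxᵢ:
  isopentane: x = 0.105, y = 0.370
  THF: x = 0.263, y = 0.315
  cyclohexane: x = 0.398, y = 0.247
  toluene: x = 0.235, y = 0.068

x_isopentane = 0.105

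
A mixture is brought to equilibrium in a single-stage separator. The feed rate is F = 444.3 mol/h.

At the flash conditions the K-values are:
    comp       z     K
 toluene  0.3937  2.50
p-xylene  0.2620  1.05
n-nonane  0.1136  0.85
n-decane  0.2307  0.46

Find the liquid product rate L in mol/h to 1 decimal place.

Rachford–Rice: g(β) = Σ zᵢ(Kᵢ−1)/(1+β(Kᵢ−1)) = 0.
Check two-phase: ΣzᵢKᵢ = 1.4620 > 1 and Σzᵢ/Kᵢ = 1.0422 > 1, so g(0) = 0.4620 > 0 and g(1) = -0.0422 < 0.
Newton iteration, β⁰ = 0.5:
  β = 0.5000: g = 0.16116, g' = -0.4191 → β = 0.8845
  β = 0.8845: g = 0.00820, g' = -0.4142 → β = 0.9044
  β = 0.9044: g = -0.00006, g' = -0.4205 → β = 0.9042
Converged at β = 0.9042.
Then V = β·F = 0.9042·444.3 = 401.7 mol/h and L = F − V = 42.6 mol/h.

L = 42.6 mol/h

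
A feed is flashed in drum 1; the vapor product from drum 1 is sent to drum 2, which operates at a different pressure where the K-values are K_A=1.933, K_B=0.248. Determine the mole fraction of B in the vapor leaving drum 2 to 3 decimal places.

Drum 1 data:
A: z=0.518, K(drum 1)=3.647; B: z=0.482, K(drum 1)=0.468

y_B (drum 2) = 0.137

Drum 1:
Rachford–Rice: g(ψ₁) = Σ zᵢ(Kᵢ−1)/(1+ψ₁(Kᵢ−1)) = 0.
Check two-phase: ΣzᵢKᵢ = 2.115 > 1 and Σzᵢ/Kᵢ = 1.172 > 1, so g(0) = 1.115 > 0 and g(1) = -0.172 < 0.
Iterate (Newton) starting at ψ₁ = 0.52:
  ψ₁ = 0.520: g = 0.2225, g' = -0.903 → ψ₁ = 0.766
  ψ₁ = 0.766: g = 0.0199, g' = -0.785 → ψ₁ = 0.792
Converged at ψ₁ = 0.792.
Drum-1 compositions:
  A: x = 0.167, y = 0.610
  B: x = 0.833, y = 0.390
Drum-2 feed = drum-1 vapor: z₂ = (0.6103, 0.3897).
Drum 2:
Let ψ₂ = V/F and solve Σ zᵢ(Kᵢ−1)/(1+ψ₂(Kᵢ−1)) = 0.
Feasibility: ΣzᵢKᵢ = 1.276, Σzᵢ/Kᵢ = 1.887 — both > 1, two phases present.
Binary case is linear: z₁(K₁−1)(1+ψ₂(K₂−1)) + z₂(K₂−1)(1+ψ₂(K₁−1)) = 0
⇒ ψ₂ = [z₁(K₁−1)+z₂(K₂−1)] / [−(K₁−1)(K₂−1)] = 0.2764/0.7016 = 0.394
  A: x = 0.446, y = 0.863
  B: x = 0.554, y = 0.137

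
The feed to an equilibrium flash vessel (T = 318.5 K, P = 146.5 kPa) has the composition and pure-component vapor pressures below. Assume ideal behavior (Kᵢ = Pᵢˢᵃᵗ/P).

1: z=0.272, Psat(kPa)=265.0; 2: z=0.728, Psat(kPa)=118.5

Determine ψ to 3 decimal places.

ψ = 0.523

Raoult's law: Kᵢ = Pᵢˢᵃᵗ/P = Pᵢˢᵃᵗ/146.5.
  K_1 = 265.0/146.5 = 1.80887, K_2 = 118.5/146.5 = 0.80887
Rachford–Rice: g(ψ) = Σ zᵢ(Kᵢ−1)/(1+ψ(Kᵢ−1)) = 0.
g(0) = ΣzᵢKᵢ − 1 = 0.081 and g(1) = 1 − Σzᵢ/Kᵢ = -0.050, so a root lies in (0, 1).
Binary case is linear: z₁(K₁−1)(1+ψ(K₂−1)) + z₂(K₂−1)(1+ψ(K₁−1)) = 0
⇒ ψ = [z₁(K₁−1)+z₂(K₂−1)] / [−(K₁−1)(K₂−1)] = 0.0809/0.1546 = 0.523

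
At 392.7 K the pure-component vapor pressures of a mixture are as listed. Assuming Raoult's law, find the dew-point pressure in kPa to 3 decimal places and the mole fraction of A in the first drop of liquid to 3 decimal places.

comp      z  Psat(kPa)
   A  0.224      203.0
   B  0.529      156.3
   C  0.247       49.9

Pdew = 105.956 kPa, x_A = 0.117

At the dew point ψ → 1, so Σzᵢ/Kᵢ = 1 with Kᵢ = Pᵢˢᵃᵗ/P ⇒ 1/P = Σzᵢ/Pᵢˢᵃᵗ.
1/P = 0.224/203.0 + 0.529/156.3 + 0.247/49.9 = 0.009438 ⇒ P = 105.956 kPa
xᵢ = zᵢP/Pᵢˢᵃᵗ ⇒ x_A = 0.224·105.956/203.0 = 0.117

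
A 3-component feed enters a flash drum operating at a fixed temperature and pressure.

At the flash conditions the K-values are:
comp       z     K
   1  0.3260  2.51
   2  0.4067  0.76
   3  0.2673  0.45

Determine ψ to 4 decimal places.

ψ = 0.4234

Newton–Raphson from ψ = 0.47:
  ψ = 0.4700: g = -0.02036, g' = -0.4311 → ψ = 0.4228
  ψ = 0.4228: g = 0.00027, g' = -0.4432 → ψ = 0.4234
Converged at ψ = 0.4234.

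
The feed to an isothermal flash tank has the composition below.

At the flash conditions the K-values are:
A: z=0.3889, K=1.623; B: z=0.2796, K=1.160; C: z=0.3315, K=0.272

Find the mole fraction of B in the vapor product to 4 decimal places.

y_B = 0.3175

Newton iteration, ψ⁰ = 0.64:
  ψ = 0.6400: g = -0.23807, g' = -0.6990 → ψ = 0.2994
  ψ = 0.2994: g = -0.06171, g' = -0.4010 → ψ = 0.1455
  ψ = 0.1455: g = -0.00406, g' = -0.3535 → ψ = 0.1340
Converged at ψ = 0.1340.
Compositions from xᵢ = zᵢ/(1+ψ(Kᵢ−1)), yᵢ = Kᵢxᵢ:
  A: x = 0.3589, y = 0.5826
  B: x = 0.2737, y = 0.3175
  C: x = 0.3673, y = 0.0999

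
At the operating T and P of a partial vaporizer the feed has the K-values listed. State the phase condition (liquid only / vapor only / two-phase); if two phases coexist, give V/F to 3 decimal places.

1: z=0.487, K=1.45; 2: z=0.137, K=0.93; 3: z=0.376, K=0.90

vapor only

ΣzᵢKᵢ = 1.172; Σzᵢ/Kᵢ = 0.901.
Since Σzᵢ/Kᵢ < 1 the mixture is above its dew point — single vapor phase.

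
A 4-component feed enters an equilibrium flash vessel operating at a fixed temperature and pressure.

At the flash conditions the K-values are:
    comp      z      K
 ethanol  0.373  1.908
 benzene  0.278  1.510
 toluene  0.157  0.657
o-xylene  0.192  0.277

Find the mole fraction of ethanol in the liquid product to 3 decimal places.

x_ethanol = 0.237

Iterate (Newton) starting at V/F = 0.5:
  V/F = 0.500: g = 0.0635, g' = -0.464 → V/F = 0.637
  V/F = 0.637: g = -0.0045, g' = -0.540 → V/F = 0.628
Converged at V/F = 0.628.
Compositions from xᵢ = zᵢ/(1+V/F(Kᵢ−1)), yᵢ = Kᵢxᵢ:
  ethanol: x = 0.237, y = 0.453
  benzene: x = 0.211, y = 0.318
  toluene: x = 0.200, y = 0.131
  o-xylene: x = 0.352, y = 0.097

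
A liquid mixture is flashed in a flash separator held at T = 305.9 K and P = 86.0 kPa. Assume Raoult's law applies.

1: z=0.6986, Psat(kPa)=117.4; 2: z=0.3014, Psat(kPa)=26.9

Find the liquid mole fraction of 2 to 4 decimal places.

Raoult's law: Kᵢ = Pᵢˢᵃᵗ/P = Pᵢˢᵃᵗ/86.0.
  K_1 = 117.4/86.0 = 1.365116, K_2 = 26.9/86.0 = 0.312791
Material balance + equilibrium reduce to Σ zᵢ(Kᵢ−1)/(1+ψ(Kᵢ−1)) = 0.
g(0) = ΣzᵢKᵢ − 1 = 0.0479 and g(1) = 1 − Σzᵢ/Kᵢ = -0.4753, so a root lies in (0, 1).
Iterate (Newton) starting at ψ = 0.69:
  ψ = 0.6900: g = -0.19016, g' = -0.5742 → ψ = 0.3588
  ψ = 0.3588: g = -0.04939, g' = -0.3236 → ψ = 0.2062
  ψ = 0.2062: g = -0.00410, g' = -0.2738 → ψ = 0.1912
  ψ = 0.1912: g = -0.00003, g' = -0.2700 → ψ = 0.1911
Converged at ψ = 0.1911.
Compositions from xᵢ = zᵢ/(1+ψ(Kᵢ−1)), yᵢ = Kᵢxᵢ:
  1: x = 0.6530, y = 0.8915
  2: x = 0.3470, y = 0.1085

x_2 = 0.3470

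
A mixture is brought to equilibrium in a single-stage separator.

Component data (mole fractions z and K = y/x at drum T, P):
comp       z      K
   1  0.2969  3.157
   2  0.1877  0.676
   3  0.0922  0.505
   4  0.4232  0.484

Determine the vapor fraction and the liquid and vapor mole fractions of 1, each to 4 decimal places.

ψ = 0.3133, x_1 = 0.1772, y_1 = 0.5594

Rachford–Rice: g(ψ) = Σ zᵢ(Kᵢ−1)/(1+ψ(Kᵢ−1)) = 0.
Feasibility: ΣzᵢKᵢ = 1.3156, Σzᵢ/Kᵢ = 1.4287 — both > 1, two phases present.
Iterate (Newton) starting at ψ = 0.5:
  ψ = 0.5000: g = -0.11941, g' = -0.5924 → ψ = 0.2984
  ψ = 0.2984: g = 0.01063, g' = -0.7240 → ψ = 0.3131
  ψ = 0.3131: g = 0.00012, g' = -0.7085 → ψ = 0.3133
Converged at ψ = 0.3133.
Compositions from xᵢ = zᵢ/(1+ψ(Kᵢ−1)), yᵢ = Kᵢxᵢ:
  1: x = 0.1772, y = 0.5594
  2: x = 0.2089, y = 0.1412
  3: x = 0.1091, y = 0.0551
  4: x = 0.5048, y = 0.2443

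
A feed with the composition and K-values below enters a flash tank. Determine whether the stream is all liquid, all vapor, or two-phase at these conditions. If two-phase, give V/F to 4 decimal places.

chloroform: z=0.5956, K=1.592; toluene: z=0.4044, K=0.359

two-phase, V/F = 0.2461

ΣzᵢKᵢ = 1.0934; Σzᵢ/Kᵢ = 1.5006.
Both exceed 1, so a two-phase solution exists.
Binary case is linear: z₁(K₁−1)(1+ψ(K₂−1)) + z₂(K₂−1)(1+ψ(K₁−1)) = 0
⇒ ψ = [z₁(K₁−1)+z₂(K₂−1)] / [−(K₁−1)(K₂−1)] = 0.09337/0.37947 = 0.2461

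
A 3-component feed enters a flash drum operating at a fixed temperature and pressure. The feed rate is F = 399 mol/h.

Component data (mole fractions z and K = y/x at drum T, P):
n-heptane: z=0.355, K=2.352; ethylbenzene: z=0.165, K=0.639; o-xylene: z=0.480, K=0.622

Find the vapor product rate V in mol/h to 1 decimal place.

Material balance + equilibrium reduce to Σ zᵢ(Kᵢ−1)/(1+ψ(Kᵢ−1)) = 0.
g(0) = ΣzᵢKᵢ − 1 = 0.239 and g(1) = 1 − Σzᵢ/Kᵢ = -0.181, so a root lies in (0, 1).
Iterate (Newton) starting at ψ = 0.5:
  ψ = 0.500: g = -0.0100, g' = -0.367 → ψ = 0.473
Converged at ψ = 0.473.
Then V = ψ·F = 0.4729·399 = 188.7 mol/h and L = F − V = 210.3 mol/h.

V = 188.7 mol/h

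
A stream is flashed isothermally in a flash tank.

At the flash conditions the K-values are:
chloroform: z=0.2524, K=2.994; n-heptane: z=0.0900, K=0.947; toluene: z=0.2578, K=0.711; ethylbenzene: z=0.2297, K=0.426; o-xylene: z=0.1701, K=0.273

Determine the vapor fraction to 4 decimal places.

ψ = 0.1770

Newton–Raphson from ψ = 0.61:
  ψ = 0.6100: g = -0.29339, g' = -0.7058 → ψ = 0.1943
  ψ = 0.1943: g = -0.01341, g' = -0.7635 → ψ = 0.1767
  ψ = 0.1767: g = 0.00018, g' = -0.7850 → ψ = 0.1770
Converged at ψ = 0.1770.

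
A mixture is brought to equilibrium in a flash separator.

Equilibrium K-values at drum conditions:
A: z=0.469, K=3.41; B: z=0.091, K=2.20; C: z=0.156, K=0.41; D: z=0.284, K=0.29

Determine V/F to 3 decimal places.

V/F = 0.630

Material balance + equilibrium reduce to Σ zᵢ(Kᵢ−1)/(1+V/F(Kᵢ−1)) = 0.
Feasibility: ΣzᵢKᵢ = 1.946, Σzᵢ/Kᵢ = 1.539 — both > 1, two phases present.
Newton iteration, V/F⁰ = 0.5:
  V/F = 0.500: g = 0.1377, g' = -1.065 → V/F = 0.629
  V/F = 0.629: g = 0.0005, g' = -1.078 → V/F = 0.630
Converged at V/F = 0.630.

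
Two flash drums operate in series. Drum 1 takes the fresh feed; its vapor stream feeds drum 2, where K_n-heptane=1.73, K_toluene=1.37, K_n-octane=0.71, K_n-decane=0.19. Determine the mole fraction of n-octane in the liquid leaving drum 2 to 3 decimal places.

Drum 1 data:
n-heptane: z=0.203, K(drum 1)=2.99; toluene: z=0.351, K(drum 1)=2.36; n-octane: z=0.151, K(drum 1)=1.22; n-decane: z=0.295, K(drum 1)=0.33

Drum 1:
Material balance + equilibrium reduce to Σ zᵢ(Kᵢ−1)/(1+ψ₁(Kᵢ−1)) = 0.
Feasibility: ΣzᵢKᵢ = 1.717, Σzᵢ/Kᵢ = 1.234 — both > 1, two phases present.
Iterate (Newton) starting at ψ₁ = 0.5:
  ψ₁ = 0.500: g = 0.2193, g' = -0.737 → ψ₁ = 0.797
  ψ₁ = 0.797: g = -0.0110, g' = -0.885 → ψ₁ = 0.785
Converged at ψ₁ = 0.785.
Drum-1 compositions:
  n-heptane: x = 0.079, y = 0.237
  toluene: x = 0.170, y = 0.401
  n-octane: x = 0.129, y = 0.157
  n-decane: x = 0.622, y = 0.205
Drum-2 feed = drum-1 vapor: z₂ = (0.2369, 0.4007, 0.1571, 0.2053).
Drum 2:
Rachford–Rice: g(ψ₂) = Σ zᵢ(Kᵢ−1)/(1+ψ₂(Kᵢ−1)) = 0.
g(0) = ΣzᵢKᵢ − 1 = 0.109 and g(1) = 1 − Σzᵢ/Kᵢ = -0.731, so a root lies in (0, 1).
Iterate (Newton) starting at ψ₂ = 0.44:
  ψ₂ = 0.440: g = -0.0523, g' = -0.455 → ψ₂ = 0.325
  ψ₂ = 0.325: g = -0.0040, g' = -0.391 → ψ₂ = 0.315
Converged at ψ₂ = 0.315.
  n-heptane: x = 0.193, y = 0.333
  toluene: x = 0.359, y = 0.492
  n-octane: x = 0.173, y = 0.123
  n-decane: x = 0.276, y = 0.052

x_n-octane (drum 2) = 0.173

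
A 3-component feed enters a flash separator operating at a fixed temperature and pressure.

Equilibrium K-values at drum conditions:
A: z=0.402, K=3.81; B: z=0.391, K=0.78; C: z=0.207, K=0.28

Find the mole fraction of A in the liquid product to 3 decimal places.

Rachford–Rice: g(ψ) = Σ zᵢ(Kᵢ−1)/(1+ψ(Kᵢ−1)) = 0.
Check two-phase: ΣzᵢKᵢ = 1.895 > 1 and Σzᵢ/Kᵢ = 1.346 > 1, so g(0) = 0.895 > 0 and g(1) = -0.346 < 0.
Newton–Raphson from ψ = 0.5:
  ψ = 0.500: g = 0.1402, g' = -0.835 → ψ = 0.668
  ψ = 0.668: g = 0.0047, g' = -0.808 → ψ = 0.674
Converged at ψ = 0.674.
Compositions from xᵢ = zᵢ/(1+ψ(Kᵢ−1)), yᵢ = Kᵢxᵢ:
  A: x = 0.139, y = 0.529
  B: x = 0.459, y = 0.358
  C: x = 0.402, y = 0.113

x_A = 0.139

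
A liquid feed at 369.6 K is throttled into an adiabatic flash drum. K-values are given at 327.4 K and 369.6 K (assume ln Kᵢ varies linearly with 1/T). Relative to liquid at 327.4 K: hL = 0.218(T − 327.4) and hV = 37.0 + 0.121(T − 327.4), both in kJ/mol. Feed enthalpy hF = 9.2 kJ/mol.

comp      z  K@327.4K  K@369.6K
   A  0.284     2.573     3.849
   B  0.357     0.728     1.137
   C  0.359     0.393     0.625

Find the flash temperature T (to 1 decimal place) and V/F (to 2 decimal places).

Adiabatic flash: solve Rachford–Rice at each trial T, then check hF = ψ·hV(T) + (1−ψ)·hL(T).
  T = 327.4 K: K = (2.573, 0.728, 0.393), RR gives ψ = 0.182, H_out = 6.744 kJ/mol
  T = 369.6 K: K = (3.849, 1.137, 0.625), RR gives ψ = 1.000, H_out = 42.106 kJ/mol
  T = 348.5 K: K = (3.186, 0.922, 0.503), RR gives ψ = 0.566, H_out = 24.373 kJ/mol
  T = 337.9 K: K = (2.871, 0.822, 0.446), RR gives ψ = 0.362, H_out = 15.315 kJ/mol
  T = 332.6 K: K = (2.719, 0.774, 0.419), RR gives ψ = 0.270, H_out = 10.983 kJ/mol
  T = 330.0 K: K = (2.646, 0.751, 0.406), RR gives ψ = 0.226, H_out = 8.868 kJ/mol
  T = 331.3 K: K = (2.682, 0.762, 0.412), RR gives ψ = 0.248, H_out = 9.926 kJ/mol
Linear interpolation between T = 330.0 (H_out = 8.868) and T = 331.3 (H_out = 9.926) on hF = 9.2 gives T ≈ 330.4 K, at which ψ = 0.23.

T = 330.4 K, V/F = 0.23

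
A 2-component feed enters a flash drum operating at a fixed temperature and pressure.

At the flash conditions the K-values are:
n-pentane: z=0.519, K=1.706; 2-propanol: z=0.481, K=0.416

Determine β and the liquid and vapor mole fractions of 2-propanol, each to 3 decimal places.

Rachford–Rice: g(β) = Σ zᵢ(Kᵢ−1)/(1+β(Kᵢ−1)) = 0.
Feasibility: ΣzᵢKᵢ = 1.086, Σzᵢ/Kᵢ = 1.460 — both > 1, two phases present.
Iterate (Newton) starting at β = 0.5:
  β = 0.500: g = -0.1259, g' = -0.469 → β = 0.231
  β = 0.231: g = -0.0098, g' = -0.410 → β = 0.207
Converged at β = 0.207.
Compositions from xᵢ = zᵢ/(1+β(Kᵢ−1)), yᵢ = Kᵢxᵢ:
  n-pentane: x = 0.453, y = 0.772
  2-propanol: x = 0.547, y = 0.228

β = 0.207, x_2-propanol = 0.547, y_2-propanol = 0.228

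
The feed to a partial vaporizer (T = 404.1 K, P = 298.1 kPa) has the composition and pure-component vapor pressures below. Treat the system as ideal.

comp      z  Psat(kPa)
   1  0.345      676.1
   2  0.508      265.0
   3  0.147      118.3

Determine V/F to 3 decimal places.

Raoult's law: Kᵢ = Pᵢˢᵃᵗ/P = Pᵢˢᵃᵗ/298.1.
  K_1 = 676.1/298.1 = 2.26803, K_2 = 265.0/298.1 = 0.88896, K_3 = 118.3/298.1 = 0.39685
Rachford–Rice: g(V/F) = Σ zᵢ(Kᵢ−1)/(1+V/F(Kᵢ−1)) = 0.
Feasibility: ΣzᵢKᵢ = 1.292, Σzᵢ/Kᵢ = 1.094 — both > 1, two phases present.
Newton iteration, V/F⁰ = 0.5:
  V/F = 0.500: g = 0.0811, g' = -0.324 → V/F = 0.750
  V/F = 0.750: g = 0.0008, g' = -0.331 → V/F = 0.752
Converged at V/F = 0.752.

V/F = 0.752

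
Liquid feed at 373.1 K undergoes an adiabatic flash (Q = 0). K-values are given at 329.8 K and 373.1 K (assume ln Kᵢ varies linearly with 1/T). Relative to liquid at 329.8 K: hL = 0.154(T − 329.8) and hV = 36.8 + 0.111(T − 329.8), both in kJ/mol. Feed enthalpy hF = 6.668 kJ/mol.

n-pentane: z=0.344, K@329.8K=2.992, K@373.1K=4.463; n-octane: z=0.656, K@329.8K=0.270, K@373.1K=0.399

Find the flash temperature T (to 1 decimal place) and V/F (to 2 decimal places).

Adiabatic flash: solve Rachford–Rice at each trial T, then check hF = ψ·hV(T) + (1−ψ)·hL(T).
  T = 329.8 K: K = (2.992, 0.270), RR gives ψ = 0.142, H_out = 5.222 kJ/mol
  T = 373.1 K: K = (4.463, 0.399), RR gives ψ = 0.383, H_out = 20.048 kJ/mol
  T = 351.5 K: K = (3.701, 0.332), RR gives ψ = 0.272, H_out = 13.111 kJ/mol
  T = 340.6 K: K = (3.337, 0.300), RR gives ψ = 0.211, H_out = 9.332 kJ/mol
  T = 335.2 K: K = (3.163, 0.285), RR gives ψ = 0.178, H_out = 7.335 kJ/mol
  T = 332.5 K: K = (3.077, 0.277), RR gives ψ = 0.160, H_out = 6.295 kJ/mol
  T = 333.9 K: K = (3.121, 0.281), RR gives ψ = 0.169, H_out = 6.838 kJ/mol
Linear interpolation between T = 332.5 (H_out = 6.295) and T = 333.9 (H_out = 6.838) on hF = 6.668 gives T ≈ 333.5 K, at which ψ = 0.17.

T = 333.5 K, V/F = 0.17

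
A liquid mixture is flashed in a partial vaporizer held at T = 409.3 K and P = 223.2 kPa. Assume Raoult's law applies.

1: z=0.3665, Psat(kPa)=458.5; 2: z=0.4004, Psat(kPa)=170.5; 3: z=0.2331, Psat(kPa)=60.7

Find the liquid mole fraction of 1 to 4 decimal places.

x_1 = 0.2912

Raoult's law: Kᵢ = Pᵢˢᵃᵗ/P = Pᵢˢᵃᵗ/223.2.
  K_1 = 458.5/223.2 = 2.054211, K_2 = 170.5/223.2 = 0.763889, K_3 = 60.7/223.2 = 0.271953
Rachford–Rice: g(ψ) = Σ zᵢ(Kᵢ−1)/(1+ψ(Kᵢ−1)) = 0.
g(0) = ΣzᵢKᵢ − 1 = 0.1221 and g(1) = 1 − Σzᵢ/Kᵢ = -0.5597, so a root lies in (0, 1).
Newton iteration, ψ⁰ = 0.47:
  ψ = 0.4700: g = -0.10597, g' = -0.4959 → ψ = 0.2563
  ψ = 0.2563: g = -0.00509, g' = -0.4645 → ψ = 0.2453
  ψ = 0.2453: g = 0.00000, g' = -0.4654 → ψ = 0.2454
Converged at ψ = 0.2454.
Compositions from xᵢ = zᵢ/(1+ψ(Kᵢ−1)), yᵢ = Kᵢxᵢ:
  1: x = 0.2912, y = 0.5982
  2: x = 0.4250, y = 0.3247
  3: x = 0.2838, y = 0.0772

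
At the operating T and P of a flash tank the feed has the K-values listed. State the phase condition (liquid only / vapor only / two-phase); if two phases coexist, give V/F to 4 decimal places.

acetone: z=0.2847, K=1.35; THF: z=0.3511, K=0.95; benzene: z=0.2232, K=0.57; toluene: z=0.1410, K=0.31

ΣzᵢKᵢ = 0.8888; Σzᵢ/Kᵢ = 1.4269.
Since ΣzᵢKᵢ < 1 the mixture is below its bubble point — single liquid phase.

liquid only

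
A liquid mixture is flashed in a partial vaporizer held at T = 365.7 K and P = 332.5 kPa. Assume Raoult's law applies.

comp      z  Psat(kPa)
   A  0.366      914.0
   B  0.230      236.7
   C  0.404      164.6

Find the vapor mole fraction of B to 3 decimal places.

y_B = 0.190

Raoult's law: Kᵢ = Pᵢˢᵃᵗ/P = Pᵢˢᵃᵗ/332.5.
  K_A = 914.0/332.5 = 2.74887, K_B = 236.7/332.5 = 0.71188, K_C = 164.6/332.5 = 0.49504
Let ψ = V/F and solve Σ zᵢ(Kᵢ−1)/(1+ψ(Kᵢ−1)) = 0.
Check two-phase: ΣzᵢKᵢ = 1.370 > 1 and Σzᵢ/Kᵢ = 1.272 > 1, so g(0) = 0.370 > 0 and g(1) = -0.272 < 0.
Iterate (Newton) starting at ψ = 0.36:
  ψ = 0.360: g = 0.0695, g' = -0.599 → ψ = 0.476
  ψ = 0.476: g = 0.0039, g' = -0.538 → ψ = 0.483
Converged at ψ = 0.483.
Compositions from xᵢ = zᵢ/(1+ψ(Kᵢ−1)), yᵢ = Kᵢxᵢ:
  A: x = 0.198, y = 0.545
  B: x = 0.267, y = 0.190
  C: x = 0.534, y = 0.265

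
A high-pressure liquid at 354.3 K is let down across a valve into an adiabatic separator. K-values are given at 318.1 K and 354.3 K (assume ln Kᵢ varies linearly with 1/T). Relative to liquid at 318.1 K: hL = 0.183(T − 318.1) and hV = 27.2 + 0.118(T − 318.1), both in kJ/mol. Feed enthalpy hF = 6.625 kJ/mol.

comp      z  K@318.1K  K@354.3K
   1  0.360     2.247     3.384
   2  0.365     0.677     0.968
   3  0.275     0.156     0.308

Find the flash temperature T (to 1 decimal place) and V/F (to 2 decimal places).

T = 323.1 K, V/F = 0.21

Adiabatic flash: solve Rachford–Rice at each trial T, then check hF = ψ·hV(T) + (1−ψ)·hL(T).
  T = 318.1 K: K = (2.247, 0.677, 0.156), RR gives ψ = 0.134, H_out = 3.634 kJ/mol
  T = 354.3 K: K = (3.384, 0.968, 0.308), RR gives ψ = 0.622, H_out = 22.067 kJ/mol
  T = 336.2 K: K = (2.788, 0.817, 0.223), RR gives ψ = 0.391, H_out = 13.497 kJ/mol
  T = 327.1 K: K = (2.509, 0.745, 0.187), RR gives ψ = 0.270, H_out = 8.830 kJ/mol
  T = 322.6 K: K = (2.376, 0.711, 0.171), RR gives ψ = 0.205, H_out = 6.327 kJ/mol
  T = 324.9 K: K = (2.444, 0.728, 0.179), RR gives ψ = 0.239, H_out = 7.626 kJ/mol
Linear interpolation between T = 322.6 (H_out = 6.327) and T = 324.9 (H_out = 7.626) on hF = 6.625 gives T ≈ 323.1 K, at which ψ = 0.21.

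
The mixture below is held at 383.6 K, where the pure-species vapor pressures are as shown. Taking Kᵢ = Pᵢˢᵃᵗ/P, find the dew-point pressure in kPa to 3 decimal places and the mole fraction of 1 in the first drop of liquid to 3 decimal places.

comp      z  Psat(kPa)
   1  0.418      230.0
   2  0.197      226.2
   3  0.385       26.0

Pdew = 57.156 kPa, x_1 = 0.104

At the dew point ψ → 1, so Σzᵢ/Kᵢ = 1 with Kᵢ = Pᵢˢᵃᵗ/P ⇒ 1/P = Σzᵢ/Pᵢˢᵃᵗ.
1/P = 0.418/230.0 + 0.197/226.2 + 0.385/26.0 = 0.017496 ⇒ P = 57.156 kPa
xᵢ = zᵢP/Pᵢˢᵃᵗ ⇒ x_1 = 0.418·57.156/230.0 = 0.104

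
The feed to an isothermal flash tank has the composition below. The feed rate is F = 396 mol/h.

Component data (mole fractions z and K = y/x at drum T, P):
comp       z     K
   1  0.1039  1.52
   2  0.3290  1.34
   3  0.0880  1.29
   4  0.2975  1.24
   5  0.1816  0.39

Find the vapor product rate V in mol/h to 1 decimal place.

Let ψ = V/F and solve Σ zᵢ(Kᵢ−1)/(1+ψ(Kᵢ−1)) = 0.
Check two-phase: ΣzᵢKᵢ = 1.1520 > 1 and Σzᵢ/Kᵢ = 1.0877 > 1, so g(0) = 0.1520 > 0 and g(1) = -0.0877 < 0.
Newton iteration, ψ⁰ = 0.5:
  ψ = 0.5000: g = 0.06513, g' = -0.2047 → ψ = 0.8182
  ψ = 0.8182: g = -0.01544, g' = -0.3233 → ψ = 0.7705
  ψ = 0.7705: g = -0.00067, g' = -0.2959 → ψ = 0.7682
Converged at ψ = 0.7682.
Then V = ψ·F = 0.7682·396 = 304.2 mol/h and L = F − V = 91.8 mol/h.

V = 304.2 mol/h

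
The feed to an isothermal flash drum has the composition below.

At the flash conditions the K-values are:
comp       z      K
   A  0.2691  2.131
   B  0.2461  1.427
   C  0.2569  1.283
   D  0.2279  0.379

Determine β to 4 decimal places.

β = 0.8327

Let β = V/F and solve Σ zᵢ(Kᵢ−1)/(1+β(Kᵢ−1)) = 0.
Feasibility: ΣzᵢKᵢ = 1.3406, Σzᵢ/Kᵢ = 1.1003 — both > 1, two phases present.
Newton–Raphson from β = 0.5:
  β = 0.5000: g = 0.13944, g' = -0.3716 → β = 0.8753
  β = 0.8753: g = -0.02234, g' = -0.5457 → β = 0.8343
  β = 0.8343: g = -0.00081, g' = -0.5075 → β = 0.8327
Converged at β = 0.8327.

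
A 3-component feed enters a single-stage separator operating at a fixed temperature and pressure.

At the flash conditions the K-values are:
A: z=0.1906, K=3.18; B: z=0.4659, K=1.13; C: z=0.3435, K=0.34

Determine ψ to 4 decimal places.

Rachford–Rice: g(ψ) = Σ zᵢ(Kᵢ−1)/(1+ψ(Kᵢ−1)) = 0.
g(0) = ΣzᵢKᵢ − 1 = 0.2494 and g(1) = 1 − Σzᵢ/Kᵢ = -0.4825, so a root lies in (0, 1).
Newton iteration, ψ⁰ = 0.58:
  ψ = 0.5800: g = -0.12750, g' = -0.5763 → ψ = 0.3587
  ψ = 0.3587: g = -0.00601, g' = -0.5493 → ψ = 0.3478
Converged at ψ = 0.3478.

ψ = 0.3478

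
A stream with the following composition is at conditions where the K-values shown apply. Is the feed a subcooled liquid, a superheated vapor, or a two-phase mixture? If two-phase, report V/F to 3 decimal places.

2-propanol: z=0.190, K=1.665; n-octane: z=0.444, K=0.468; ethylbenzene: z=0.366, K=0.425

ΣzᵢKᵢ = 0.680; Σzᵢ/Kᵢ = 1.924.
Since ΣzᵢKᵢ < 1 the mixture is below its bubble point — single liquid phase.

subcooled liquid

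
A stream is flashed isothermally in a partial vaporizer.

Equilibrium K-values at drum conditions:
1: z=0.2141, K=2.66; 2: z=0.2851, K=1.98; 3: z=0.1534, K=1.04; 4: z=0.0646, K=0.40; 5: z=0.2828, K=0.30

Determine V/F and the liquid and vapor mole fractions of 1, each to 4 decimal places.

V/F = 0.5408, x_1 = 0.1128, y_1 = 0.3001

Material balance + equilibrium reduce to Σ zᵢ(Kᵢ−1)/(1+V/F(Kᵢ−1)) = 0.
Feasibility: ΣzᵢKᵢ = 1.4042, Σzᵢ/Kᵢ = 1.4761 — both > 1, two phases present.
Newton iteration, V/F⁰ = 0.37:
  V/F = 0.3700: g = 0.11430, g' = -0.6649 → V/F = 0.5419
  V/F = 0.5419: g = -0.00078, g' = -0.6913 → V/F = 0.5408
Converged at V/F = 0.5408.
Compositions from xᵢ = zᵢ/(1+V/F(Kᵢ−1)), yᵢ = Kᵢxᵢ:
  1: x = 0.1128, y = 0.3001
  2: x = 0.1863, y = 0.3690
  3: x = 0.1502, y = 0.1562
  4: x = 0.0956, y = 0.0383
  5: x = 0.4551, y = 0.1365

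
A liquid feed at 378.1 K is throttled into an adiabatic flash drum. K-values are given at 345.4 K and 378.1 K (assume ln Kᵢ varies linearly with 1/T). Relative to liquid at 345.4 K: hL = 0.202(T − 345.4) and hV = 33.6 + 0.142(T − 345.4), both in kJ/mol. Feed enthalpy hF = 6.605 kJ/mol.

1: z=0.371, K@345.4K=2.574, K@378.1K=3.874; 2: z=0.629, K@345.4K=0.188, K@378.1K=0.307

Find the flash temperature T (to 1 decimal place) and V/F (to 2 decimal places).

Adiabatic flash: solve Rachford–Rice at each trial T, then check hF = ψ·hV(T) + (1−ψ)·hL(T).
  T = 345.4 K: K = (2.574, 0.188), RR gives ψ = 0.057, H_out = 1.925 kJ/mol
  T = 378.1 K: K = (3.874, 0.307), RR gives ψ = 0.316, H_out = 16.619 kJ/mol
  T = 361.8 K: K = (3.189, 0.243), RR gives ψ = 0.203, H_out = 9.928 kJ/mol
  T = 353.6 K: K = (2.872, 0.214), RR gives ψ = 0.136, H_out = 6.169 kJ/mol
  T = 357.7 K: K = (3.028, 0.228), RR gives ψ = 0.171, H_out = 8.096 kJ/mol
  T = 355.6 K: K = (2.948, 0.221), RR gives ψ = 0.153, H_out = 7.122 kJ/mol
Linear interpolation between T = 353.6 (H_out = 6.169) and T = 355.6 (H_out = 7.122) on hF = 6.605 gives T ≈ 354.5 K, at which ψ = 0.14.

T = 354.5 K, V/F = 0.14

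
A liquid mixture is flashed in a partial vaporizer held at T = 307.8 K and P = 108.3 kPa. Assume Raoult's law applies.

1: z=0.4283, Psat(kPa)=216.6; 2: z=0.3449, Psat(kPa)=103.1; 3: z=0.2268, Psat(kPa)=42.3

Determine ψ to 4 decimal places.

ψ = 0.6845

Raoult's law: Kᵢ = Pᵢˢᵃᵗ/P = Pᵢˢᵃᵗ/108.3.
  K_1 = 216.6/108.3 = 2.000000, K_2 = 103.1/108.3 = 0.951985, K_3 = 42.3/108.3 = 0.390582
Iterate (Newton) starting at ψ = 0.5:
  ψ = 0.5000: g = 0.06978, g' = -0.3654 → ψ = 0.6909
  ψ = 0.6909: g = -0.00258, g' = -0.4020 → ψ = 0.6845
Converged at ψ = 0.6845.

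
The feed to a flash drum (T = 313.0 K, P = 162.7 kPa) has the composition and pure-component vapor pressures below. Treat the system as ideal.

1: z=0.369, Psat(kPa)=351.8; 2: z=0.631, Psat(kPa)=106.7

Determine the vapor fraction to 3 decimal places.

Raoult's law: Kᵢ = Pᵢˢᵃᵗ/P = Pᵢˢᵃᵗ/162.7.
  K_1 = 351.8/162.7 = 2.16226, K_2 = 106.7/162.7 = 0.65581
Let ψ = V/F and solve Σ zᵢ(Kᵢ−1)/(1+ψ(Kᵢ−1)) = 0.
Check two-phase: ΣzᵢKᵢ = 1.212 > 1 and Σzᵢ/Kᵢ = 1.133 > 1, so g(0) = 0.212 > 0 and g(1) = -0.133 < 0.
Binary case is linear: z₁(K₁−1)(1+ψ(K₂−1)) + z₂(K₂−1)(1+ψ(K₁−1)) = 0
⇒ ψ = [z₁(K₁−1)+z₂(K₂−1)] / [−(K₁−1)(K₂−1)] = 0.2117/0.4000 = 0.529

ψ = 0.529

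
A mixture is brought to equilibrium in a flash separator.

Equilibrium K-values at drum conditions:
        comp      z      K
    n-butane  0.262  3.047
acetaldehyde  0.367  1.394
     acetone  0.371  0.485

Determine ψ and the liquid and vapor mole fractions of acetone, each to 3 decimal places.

ψ = 0.775, x_acetone = 0.618, y_acetone = 0.300

Material balance + equilibrium reduce to Σ zᵢ(Kᵢ−1)/(1+ψ(Kᵢ−1)) = 0.
Feasibility: ΣzᵢKᵢ = 1.490, Σzᵢ/Kᵢ = 1.114 — both > 1, two phases present.
Iterate (Newton) starting at ψ = 0.42:
  ψ = 0.420: g = 0.1686, g' = -0.520 → ψ = 0.745
  ψ = 0.745: g = 0.0144, g' = -0.465 → ψ = 0.775
Converged at ψ = 0.775.
Compositions from xᵢ = zᵢ/(1+ψ(Kᵢ−1)), yᵢ = Kᵢxᵢ:
  n-butane: x = 0.101, y = 0.309
  acetaldehyde: x = 0.281, y = 0.392
  acetone: x = 0.618, y = 0.300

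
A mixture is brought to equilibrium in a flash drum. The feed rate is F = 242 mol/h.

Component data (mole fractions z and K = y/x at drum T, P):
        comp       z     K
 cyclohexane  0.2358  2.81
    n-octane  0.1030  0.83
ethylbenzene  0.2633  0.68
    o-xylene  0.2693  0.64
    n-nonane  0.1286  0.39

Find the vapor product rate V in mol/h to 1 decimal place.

Iterate (Newton) starting at ψ = 0.5:
  ψ = 0.5000: g = -0.12650, g' = -0.4056 → ψ = 0.1881
  ψ = 0.1881: g = 0.01804, g' = -0.5648 → ψ = 0.2201
  ψ = 0.2201: g = 0.00050, g' = -0.5345 → ψ = 0.2210
Converged at ψ = 0.2210.
Then V = ψ·F = 0.2210·242 = 53.5 mol/h and L = F − V = 188.5 mol/h.

V = 53.5 mol/h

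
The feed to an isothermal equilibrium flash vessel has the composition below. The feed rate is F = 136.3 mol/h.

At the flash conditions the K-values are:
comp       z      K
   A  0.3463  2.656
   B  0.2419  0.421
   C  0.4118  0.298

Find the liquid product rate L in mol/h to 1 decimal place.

Material balance + equilibrium reduce to Σ zᵢ(Kᵢ−1)/(1+β(Kᵢ−1)) = 0.
g(0) = ΣzᵢKᵢ − 1 = 0.1443 and g(1) = 1 − Σzᵢ/Kᵢ = -1.0868, so a root lies in (0, 1).
Newton iteration, β⁰ = 0.5:
  β = 0.5000: g = -0.32884, g' = -0.9266 → β = 0.1451
  β = 0.1451: g = -0.01243, g' = -0.9655 → β = 0.1323
  β = 0.1323: g = 0.00010, g' = -0.9808 → β = 0.1324
Converged at β = 0.1324.
Then V = β·F = 0.1324·136.3 = 18.0 mol/h and L = F − V = 118.3 mol/h.

L = 118.3 mol/h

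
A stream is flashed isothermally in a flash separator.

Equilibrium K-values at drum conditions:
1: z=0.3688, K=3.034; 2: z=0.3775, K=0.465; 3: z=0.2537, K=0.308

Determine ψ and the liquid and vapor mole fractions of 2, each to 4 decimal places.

ψ = 0.3040, x_2 = 0.4508, y_2 = 0.2096

Material balance + equilibrium reduce to Σ zᵢ(Kᵢ−1)/(1+ψ(Kᵢ−1)) = 0.
g(0) = ΣzᵢKᵢ − 1 = 0.3726 and g(1) = 1 − Σzᵢ/Kᵢ = -0.7571, so a root lies in (0, 1).
Newton–Raphson from ψ = 0.4:
  ψ = 0.4000: g = -0.08609, g' = -0.8711 → ψ = 0.3012
  ψ = 0.3012: g = 0.00264, g' = -0.9342 → ψ = 0.3040
Converged at ψ = 0.3040.
Compositions from xᵢ = zᵢ/(1+ψ(Kᵢ−1)), yᵢ = Kᵢxᵢ:
  1: x = 0.2279, y = 0.6914
  2: x = 0.4508, y = 0.2096
  3: x = 0.3213, y = 0.0990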